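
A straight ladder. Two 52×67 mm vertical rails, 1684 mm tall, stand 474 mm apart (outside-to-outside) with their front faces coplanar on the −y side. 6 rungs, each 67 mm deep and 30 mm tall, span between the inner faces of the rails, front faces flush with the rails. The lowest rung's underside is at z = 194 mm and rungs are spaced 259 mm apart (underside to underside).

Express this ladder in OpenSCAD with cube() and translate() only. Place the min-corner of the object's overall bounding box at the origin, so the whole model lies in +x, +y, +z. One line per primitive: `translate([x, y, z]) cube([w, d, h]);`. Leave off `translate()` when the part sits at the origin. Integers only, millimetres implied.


// rung span = 474 - 2*52 = 370
// rung[k] z = 194 + k*259
cube([52, 67, 1684]);
translate([422, 0, 0]) cube([52, 67, 1684]);
translate([52, 0, 194]) cube([370, 67, 30]);
translate([52, 0, 453]) cube([370, 67, 30]);
translate([52, 0, 712]) cube([370, 67, 30]);
translate([52, 0, 971]) cube([370, 67, 30]);
translate([52, 0, 1230]) cube([370, 67, 30]);
translate([52, 0, 1489]) cube([370, 67, 30]);


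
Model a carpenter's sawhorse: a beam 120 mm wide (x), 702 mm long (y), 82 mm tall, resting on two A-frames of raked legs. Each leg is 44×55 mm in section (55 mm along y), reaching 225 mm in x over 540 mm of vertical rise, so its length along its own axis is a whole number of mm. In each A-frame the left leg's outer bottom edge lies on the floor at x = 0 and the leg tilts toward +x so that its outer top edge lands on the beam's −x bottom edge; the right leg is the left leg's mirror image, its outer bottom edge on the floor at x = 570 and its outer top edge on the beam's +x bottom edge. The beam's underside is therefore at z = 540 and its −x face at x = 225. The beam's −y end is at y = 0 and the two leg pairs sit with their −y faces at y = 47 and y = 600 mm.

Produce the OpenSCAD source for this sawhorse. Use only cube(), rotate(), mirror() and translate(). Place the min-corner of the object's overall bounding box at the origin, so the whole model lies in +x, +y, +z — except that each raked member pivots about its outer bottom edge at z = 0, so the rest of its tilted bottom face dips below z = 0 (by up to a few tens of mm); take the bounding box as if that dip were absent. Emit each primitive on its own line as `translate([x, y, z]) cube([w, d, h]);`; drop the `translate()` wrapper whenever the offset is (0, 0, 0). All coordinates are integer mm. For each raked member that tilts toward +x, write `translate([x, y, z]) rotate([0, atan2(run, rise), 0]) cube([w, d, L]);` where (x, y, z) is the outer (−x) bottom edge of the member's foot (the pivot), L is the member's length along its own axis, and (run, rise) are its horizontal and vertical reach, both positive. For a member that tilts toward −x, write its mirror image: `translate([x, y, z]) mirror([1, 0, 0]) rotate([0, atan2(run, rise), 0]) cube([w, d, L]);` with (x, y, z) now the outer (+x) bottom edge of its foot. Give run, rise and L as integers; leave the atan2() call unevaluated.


translate([225, 0, 540]) cube([120, 702, 82]);
translate([0, 47, 0]) rotate([0, atan2(225, 540), 0]) cube([44, 55, 585]);
translate([570, 47, 0]) mirror([1, 0, 0]) rotate([0, atan2(225, 540), 0]) cube([44, 55, 585]);
translate([0, 600, 0]) rotate([0, atan2(225, 540), 0]) cube([44, 55, 585]);
translate([570, 600, 0]) mirror([1, 0, 0]) rotate([0, atan2(225, 540), 0]) cube([44, 55, 585]);


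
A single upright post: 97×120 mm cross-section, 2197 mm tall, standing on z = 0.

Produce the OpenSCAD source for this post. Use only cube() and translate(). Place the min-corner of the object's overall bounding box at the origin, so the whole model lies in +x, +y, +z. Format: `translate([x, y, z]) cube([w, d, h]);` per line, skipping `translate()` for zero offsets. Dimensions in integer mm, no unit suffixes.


cube([97, 120, 2197]);


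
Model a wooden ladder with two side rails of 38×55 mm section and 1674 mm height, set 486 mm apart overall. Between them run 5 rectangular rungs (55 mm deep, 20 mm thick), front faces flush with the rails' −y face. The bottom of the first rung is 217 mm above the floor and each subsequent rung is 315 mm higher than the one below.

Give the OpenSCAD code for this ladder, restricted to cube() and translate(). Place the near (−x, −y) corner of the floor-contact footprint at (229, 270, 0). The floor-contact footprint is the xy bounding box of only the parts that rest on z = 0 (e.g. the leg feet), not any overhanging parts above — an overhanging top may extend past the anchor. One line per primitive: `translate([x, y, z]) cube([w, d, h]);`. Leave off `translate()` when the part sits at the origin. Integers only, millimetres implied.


translate([229, 270, 0]) cube([38, 55, 1674]);
translate([677, 270, 0]) cube([38, 55, 1674]);
translate([267, 270, 217]) cube([410, 55, 20]);
translate([267, 270, 532]) cube([410, 55, 20]);
translate([267, 270, 847]) cube([410, 55, 20]);
translate([267, 270, 1162]) cube([410, 55, 20]);
translate([267, 270, 1477]) cube([410, 55, 20]);


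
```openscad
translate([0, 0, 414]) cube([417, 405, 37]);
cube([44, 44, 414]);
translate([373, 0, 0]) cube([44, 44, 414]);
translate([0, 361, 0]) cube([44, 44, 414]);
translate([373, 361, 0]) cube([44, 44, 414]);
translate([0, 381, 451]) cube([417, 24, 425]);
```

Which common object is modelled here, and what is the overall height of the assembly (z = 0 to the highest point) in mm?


A chair. The overall height is 876 mm.

A slab on four corner posts with a tall panel at the back — a chair. The seat slab sits at z = 414 with thickness 37, and the 425 mm backrest starts at the seat top, so the overall height is 414 + 37 + 425 = 876 mm.


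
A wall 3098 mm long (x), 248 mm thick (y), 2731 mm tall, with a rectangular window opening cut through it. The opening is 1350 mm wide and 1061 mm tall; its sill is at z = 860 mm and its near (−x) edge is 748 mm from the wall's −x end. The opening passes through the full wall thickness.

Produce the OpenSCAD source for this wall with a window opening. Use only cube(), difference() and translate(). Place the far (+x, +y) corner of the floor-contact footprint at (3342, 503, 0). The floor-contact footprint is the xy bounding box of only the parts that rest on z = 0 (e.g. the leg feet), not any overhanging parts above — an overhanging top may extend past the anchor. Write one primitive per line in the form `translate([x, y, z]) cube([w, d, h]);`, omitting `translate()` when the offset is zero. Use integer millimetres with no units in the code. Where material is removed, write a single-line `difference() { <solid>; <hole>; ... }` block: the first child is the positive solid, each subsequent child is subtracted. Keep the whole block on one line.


difference() { translate([244, 255, 0]) cube([3098, 248, 2731]); translate([992, 255, 860]) cube([1350, 248, 1061]); }


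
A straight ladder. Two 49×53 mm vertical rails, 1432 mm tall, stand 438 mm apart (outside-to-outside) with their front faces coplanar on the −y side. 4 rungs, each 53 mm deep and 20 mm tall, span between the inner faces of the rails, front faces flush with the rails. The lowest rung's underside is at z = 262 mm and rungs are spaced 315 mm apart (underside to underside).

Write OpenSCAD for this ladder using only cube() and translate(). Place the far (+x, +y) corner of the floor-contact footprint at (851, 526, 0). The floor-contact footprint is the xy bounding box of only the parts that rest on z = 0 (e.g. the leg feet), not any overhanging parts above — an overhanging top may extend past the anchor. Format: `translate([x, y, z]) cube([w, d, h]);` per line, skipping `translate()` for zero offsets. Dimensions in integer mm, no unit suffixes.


translate([413, 473, 0]) cube([49, 53, 1432]);
translate([802, 473, 0]) cube([49, 53, 1432]);
translate([462, 473, 262]) cube([340, 53, 20]);
translate([462, 473, 577]) cube([340, 53, 20]);
translate([462, 473, 892]) cube([340, 53, 20]);
translate([462, 473, 1207]) cube([340, 53, 20]);


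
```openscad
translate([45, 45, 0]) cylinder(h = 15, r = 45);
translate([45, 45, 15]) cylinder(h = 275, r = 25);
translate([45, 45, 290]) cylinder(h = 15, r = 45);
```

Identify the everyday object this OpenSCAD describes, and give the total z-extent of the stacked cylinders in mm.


A spool. The overall height is 305 mm.

Three coaxial cylinders, large–small–large — a spool. Two 15 mm flanges and a 275 mm core give 15 + 275 + 15 = 305 mm.


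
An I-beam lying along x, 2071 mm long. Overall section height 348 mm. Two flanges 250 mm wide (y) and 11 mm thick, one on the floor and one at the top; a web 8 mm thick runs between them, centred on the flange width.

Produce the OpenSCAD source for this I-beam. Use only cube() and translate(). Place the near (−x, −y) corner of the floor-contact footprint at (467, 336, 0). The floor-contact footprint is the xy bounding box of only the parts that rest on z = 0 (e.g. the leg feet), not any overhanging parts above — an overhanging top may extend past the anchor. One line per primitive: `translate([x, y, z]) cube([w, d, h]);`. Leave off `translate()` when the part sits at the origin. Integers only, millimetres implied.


translate([467, 336, 0]) cube([2071, 250, 11]);
translate([467, 457, 11]) cube([2071, 8, 326]);
translate([467, 336, 337]) cube([2071, 250, 11]);


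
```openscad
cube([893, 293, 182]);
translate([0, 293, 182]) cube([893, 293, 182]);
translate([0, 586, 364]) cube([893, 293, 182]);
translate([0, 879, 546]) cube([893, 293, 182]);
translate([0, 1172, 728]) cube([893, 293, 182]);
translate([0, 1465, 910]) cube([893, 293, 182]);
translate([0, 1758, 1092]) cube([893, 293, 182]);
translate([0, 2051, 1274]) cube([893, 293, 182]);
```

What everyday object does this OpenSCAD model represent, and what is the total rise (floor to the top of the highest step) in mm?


A staircase. The total rise is 1456 mm.

8 identical blocks, each offset up and back from the previous — a staircase. Each step is 182 mm tall and there are 8 of them, so the total rise is 8 × 182 = 1456 mm.


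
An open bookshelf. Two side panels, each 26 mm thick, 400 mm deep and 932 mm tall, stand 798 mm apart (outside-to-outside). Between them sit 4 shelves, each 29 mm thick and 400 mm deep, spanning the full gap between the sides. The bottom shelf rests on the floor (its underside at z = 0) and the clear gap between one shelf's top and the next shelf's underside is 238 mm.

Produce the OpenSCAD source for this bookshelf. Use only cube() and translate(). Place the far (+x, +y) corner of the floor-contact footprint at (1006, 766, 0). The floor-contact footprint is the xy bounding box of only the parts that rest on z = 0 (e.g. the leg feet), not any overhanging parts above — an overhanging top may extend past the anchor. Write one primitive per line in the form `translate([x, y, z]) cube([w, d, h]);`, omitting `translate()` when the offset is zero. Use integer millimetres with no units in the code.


translate([208, 366, 0]) cube([26, 400, 932]);
translate([980, 366, 0]) cube([26, 400, 932]);
translate([234, 366, 0]) cube([746, 400, 29]);
translate([234, 366, 267]) cube([746, 400, 29]);
translate([234, 366, 534]) cube([746, 400, 29]);
translate([234, 366, 801]) cube([746, 400, 29]);


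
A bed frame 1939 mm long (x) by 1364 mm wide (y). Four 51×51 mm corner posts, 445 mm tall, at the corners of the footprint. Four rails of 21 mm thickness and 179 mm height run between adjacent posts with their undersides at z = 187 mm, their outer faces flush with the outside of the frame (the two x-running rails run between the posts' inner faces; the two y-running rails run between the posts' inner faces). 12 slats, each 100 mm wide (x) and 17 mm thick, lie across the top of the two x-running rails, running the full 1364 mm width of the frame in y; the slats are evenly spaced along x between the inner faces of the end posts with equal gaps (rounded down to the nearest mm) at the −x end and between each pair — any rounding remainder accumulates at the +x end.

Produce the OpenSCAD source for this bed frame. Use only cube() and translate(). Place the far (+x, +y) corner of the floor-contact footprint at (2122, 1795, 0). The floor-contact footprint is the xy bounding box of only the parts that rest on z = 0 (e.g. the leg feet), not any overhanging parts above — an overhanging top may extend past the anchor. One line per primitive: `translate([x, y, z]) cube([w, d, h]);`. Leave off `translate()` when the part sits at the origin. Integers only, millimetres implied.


// slat z = rail_z + rail_h = 187 + 179 = 366
// slat gap = ⌊(1837 − 12·100) / 13⌋ = 49
translate([183, 431, 0]) cube([51, 51, 445]);
translate([183, 1744, 0]) cube([51, 51, 445]);
translate([2071, 431, 0]) cube([51, 51, 445]);
translate([2071, 1744, 0]) cube([51, 51, 445]);
translate([234, 431, 187]) cube([1837, 21, 179]);
translate([234, 1774, 187]) cube([1837, 21, 179]);
translate([183, 482, 187]) cube([21, 1262, 179]);
translate([2101, 482, 187]) cube([21, 1262, 179]);
translate([283, 431, 366]) cube([100, 1364, 17]);
translate([432, 431, 366]) cube([100, 1364, 17]);
translate([581, 431, 366]) cube([100, 1364, 17]);
translate([730, 431, 366]) cube([100, 1364, 17]);
translate([879, 431, 366]) cube([100, 1364, 17]);
translate([1028, 431, 366]) cube([100, 1364, 17]);
translate([1177, 431, 366]) cube([100, 1364, 17]);
translate([1326, 431, 366]) cube([100, 1364, 17]);
translate([1475, 431, 366]) cube([100, 1364, 17]);
translate([1624, 431, 366]) cube([100, 1364, 17]);
translate([1773, 431, 366]) cube([100, 1364, 17]);
translate([1922, 431, 366]) cube([100, 1364, 17]);


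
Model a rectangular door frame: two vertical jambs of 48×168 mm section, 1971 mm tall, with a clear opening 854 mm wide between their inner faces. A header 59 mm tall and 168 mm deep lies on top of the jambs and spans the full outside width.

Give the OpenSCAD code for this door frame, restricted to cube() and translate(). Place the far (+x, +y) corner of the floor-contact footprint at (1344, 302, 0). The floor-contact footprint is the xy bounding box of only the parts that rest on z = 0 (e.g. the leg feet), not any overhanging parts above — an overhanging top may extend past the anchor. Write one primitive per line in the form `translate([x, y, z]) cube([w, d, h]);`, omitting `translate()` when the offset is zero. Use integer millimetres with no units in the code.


translate([394, 134, 0]) cube([48, 168, 1971]);
translate([1296, 134, 0]) cube([48, 168, 1971]);
translate([394, 134, 1971]) cube([950, 168, 59]);


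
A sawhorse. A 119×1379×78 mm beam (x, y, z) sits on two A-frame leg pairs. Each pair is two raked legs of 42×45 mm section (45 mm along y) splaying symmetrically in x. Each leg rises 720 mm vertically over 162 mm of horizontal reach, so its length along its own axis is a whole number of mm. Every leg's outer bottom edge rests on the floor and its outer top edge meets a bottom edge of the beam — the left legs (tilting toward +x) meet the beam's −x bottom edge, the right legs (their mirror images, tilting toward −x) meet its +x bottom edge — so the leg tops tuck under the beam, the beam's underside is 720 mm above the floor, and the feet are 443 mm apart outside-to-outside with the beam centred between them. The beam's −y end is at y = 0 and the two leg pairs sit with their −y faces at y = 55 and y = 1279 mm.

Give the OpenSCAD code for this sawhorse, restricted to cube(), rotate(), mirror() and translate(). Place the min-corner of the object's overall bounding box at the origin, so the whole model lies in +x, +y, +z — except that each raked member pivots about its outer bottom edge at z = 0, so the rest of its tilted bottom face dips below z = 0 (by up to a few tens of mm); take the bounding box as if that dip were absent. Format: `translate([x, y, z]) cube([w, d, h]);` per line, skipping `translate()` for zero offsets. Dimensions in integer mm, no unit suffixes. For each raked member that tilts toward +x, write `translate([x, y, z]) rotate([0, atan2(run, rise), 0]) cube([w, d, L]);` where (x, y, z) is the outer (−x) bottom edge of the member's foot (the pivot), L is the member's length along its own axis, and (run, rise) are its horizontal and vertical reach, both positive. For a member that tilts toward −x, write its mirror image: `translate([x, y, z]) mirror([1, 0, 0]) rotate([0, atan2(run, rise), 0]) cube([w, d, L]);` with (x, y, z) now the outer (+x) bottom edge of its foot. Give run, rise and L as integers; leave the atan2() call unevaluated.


// leg length = √(162² + 720²) = 738
// right-leg outer foot x = 2·162 + 119 = 443
// beam min-corner = (162, 0, 720)
translate([162, 0, 720]) cube([119, 1379, 78]);
translate([0, 55, 0]) rotate([0, atan2(162, 720), 0]) cube([42, 45, 738]);
translate([443, 55, 0]) mirror([1, 0, 0]) rotate([0, atan2(162, 720), 0]) cube([42, 45, 738]);
translate([0, 1279, 0]) rotate([0, atan2(162, 720), 0]) cube([42, 45, 738]);
translate([443, 1279, 0]) mirror([1, 0, 0]) rotate([0, atan2(162, 720), 0]) cube([42, 45, 738]);


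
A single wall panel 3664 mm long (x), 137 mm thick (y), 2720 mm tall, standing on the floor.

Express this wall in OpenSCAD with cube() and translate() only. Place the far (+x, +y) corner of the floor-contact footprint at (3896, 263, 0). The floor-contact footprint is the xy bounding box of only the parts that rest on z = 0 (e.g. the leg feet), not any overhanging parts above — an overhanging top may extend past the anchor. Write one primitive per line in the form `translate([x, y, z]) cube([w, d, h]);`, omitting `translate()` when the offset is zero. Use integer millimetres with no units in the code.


translate([232, 126, 0]) cube([3664, 137, 2720]);


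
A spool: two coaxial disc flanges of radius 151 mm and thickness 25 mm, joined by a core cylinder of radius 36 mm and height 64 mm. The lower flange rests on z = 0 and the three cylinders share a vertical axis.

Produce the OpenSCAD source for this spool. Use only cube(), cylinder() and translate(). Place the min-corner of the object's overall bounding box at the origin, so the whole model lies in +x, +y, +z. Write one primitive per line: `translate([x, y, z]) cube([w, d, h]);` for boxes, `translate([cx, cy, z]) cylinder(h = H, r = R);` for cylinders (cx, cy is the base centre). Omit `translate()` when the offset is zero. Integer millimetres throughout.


translate([151, 151, 0]) cylinder(h = 25, r = 151);
translate([151, 151, 25]) cylinder(h = 64, r = 36);
translate([151, 151, 89]) cylinder(h = 25, r = 151);


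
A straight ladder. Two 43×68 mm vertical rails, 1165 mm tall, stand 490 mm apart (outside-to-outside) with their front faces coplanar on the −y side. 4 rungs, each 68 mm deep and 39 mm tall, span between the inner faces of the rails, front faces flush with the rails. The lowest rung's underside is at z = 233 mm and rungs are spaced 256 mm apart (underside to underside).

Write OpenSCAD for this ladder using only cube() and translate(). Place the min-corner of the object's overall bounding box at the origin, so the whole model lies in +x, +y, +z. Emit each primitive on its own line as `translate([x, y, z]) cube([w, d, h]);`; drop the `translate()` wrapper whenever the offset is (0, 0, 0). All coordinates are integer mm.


cube([43, 68, 1165]);
translate([447, 0, 0]) cube([43, 68, 1165]);
translate([43, 0, 233]) cube([404, 68, 39]);
translate([43, 0, 489]) cube([404, 68, 39]);
translate([43, 0, 745]) cube([404, 68, 39]);
translate([43, 0, 1001]) cube([404, 68, 39]);


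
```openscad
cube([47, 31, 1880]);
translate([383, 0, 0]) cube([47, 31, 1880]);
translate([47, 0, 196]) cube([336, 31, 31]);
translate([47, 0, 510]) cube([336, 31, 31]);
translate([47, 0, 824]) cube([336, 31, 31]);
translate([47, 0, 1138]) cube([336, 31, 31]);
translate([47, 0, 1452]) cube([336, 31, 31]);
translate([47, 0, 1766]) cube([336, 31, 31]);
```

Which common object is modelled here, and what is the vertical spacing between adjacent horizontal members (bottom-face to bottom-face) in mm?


A ladder. The rung spacing is 314 mm.

Two tall 47×31 posts with 6 short bars between them — a ladder. Adjacent rungs sit at z = 196 and z = 510, so the spacing is 510 − 196 = 314 mm.


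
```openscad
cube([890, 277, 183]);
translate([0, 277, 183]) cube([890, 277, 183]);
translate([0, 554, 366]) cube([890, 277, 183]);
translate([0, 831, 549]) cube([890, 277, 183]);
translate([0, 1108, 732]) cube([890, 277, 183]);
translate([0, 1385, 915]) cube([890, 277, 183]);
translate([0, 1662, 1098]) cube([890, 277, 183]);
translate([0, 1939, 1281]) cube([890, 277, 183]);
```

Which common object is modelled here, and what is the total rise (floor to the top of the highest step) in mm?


A staircase. The total rise is 1464 mm.

8 identical blocks, each offset up and back from the previous — a staircase. Each step is 183 mm tall and there are 8 of them, so the total rise is 8 × 183 = 1464 mm.


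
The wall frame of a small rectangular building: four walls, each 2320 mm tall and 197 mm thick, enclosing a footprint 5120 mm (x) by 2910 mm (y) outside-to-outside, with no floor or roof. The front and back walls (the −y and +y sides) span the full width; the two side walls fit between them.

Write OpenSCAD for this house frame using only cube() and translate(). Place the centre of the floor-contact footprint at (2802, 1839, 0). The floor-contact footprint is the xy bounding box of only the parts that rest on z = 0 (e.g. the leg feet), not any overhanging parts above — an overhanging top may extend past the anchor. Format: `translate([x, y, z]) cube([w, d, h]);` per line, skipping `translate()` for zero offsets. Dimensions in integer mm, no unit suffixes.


translate([242, 384, 0]) cube([5120, 197, 2320]);
translate([242, 3097, 0]) cube([5120, 197, 2320]);
translate([242, 581, 0]) cube([197, 2516, 2320]);
translate([5165, 581, 0]) cube([197, 2516, 2320]);


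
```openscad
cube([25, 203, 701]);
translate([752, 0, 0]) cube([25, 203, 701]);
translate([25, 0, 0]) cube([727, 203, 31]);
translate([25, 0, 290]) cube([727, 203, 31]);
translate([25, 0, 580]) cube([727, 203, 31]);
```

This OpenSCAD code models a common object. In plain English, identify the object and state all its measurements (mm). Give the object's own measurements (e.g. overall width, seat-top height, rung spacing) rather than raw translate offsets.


An open bookshelf. Two side panels, each 25 mm thick, 203 mm deep and 701 mm tall, stand 777 mm apart (outside-to-outside). Between them sit 3 shelves, each 31 mm thick and 203 mm deep, spanning the full gap between the sides. The bottom shelf rests on the floor (its underside at z = 0) and the clear gap between one shelf's top and the next shelf's underside is 259 mm.


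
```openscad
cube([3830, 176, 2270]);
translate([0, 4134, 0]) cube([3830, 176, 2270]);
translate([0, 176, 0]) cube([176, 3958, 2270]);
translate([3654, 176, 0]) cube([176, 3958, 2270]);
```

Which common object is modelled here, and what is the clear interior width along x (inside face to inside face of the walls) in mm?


A house (or room) frame. The interior width is 3478 mm.

Four 2270 mm walls enclosing a rectangle with no floor or roof — a room or house frame. Outside width is 3830 mm and wall thickness is 176 mm, so the interior width is 3830 − 2 × 176 = 3478 mm.


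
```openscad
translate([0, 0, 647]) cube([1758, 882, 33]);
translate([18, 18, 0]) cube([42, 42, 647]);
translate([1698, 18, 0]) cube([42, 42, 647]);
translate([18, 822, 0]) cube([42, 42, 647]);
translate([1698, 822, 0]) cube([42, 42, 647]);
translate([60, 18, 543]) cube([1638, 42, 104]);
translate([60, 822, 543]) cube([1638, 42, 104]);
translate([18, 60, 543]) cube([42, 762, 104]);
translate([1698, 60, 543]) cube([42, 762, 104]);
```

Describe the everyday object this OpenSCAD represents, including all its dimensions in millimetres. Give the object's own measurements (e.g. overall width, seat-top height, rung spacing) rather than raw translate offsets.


A rectangular dining table. The top is 1758×882×33 mm with its upper surface at z = 680 mm. It stands on four 42×42 mm square legs, each inset 18 mm from the nearest pair of top edges, running from the floor to the underside of the top. Four apron rails, 42 mm thick and 104 mm tall, run between adjacent legs with their top edges flush with the underside of the top and their outer faces flush with the legs' outer faces.


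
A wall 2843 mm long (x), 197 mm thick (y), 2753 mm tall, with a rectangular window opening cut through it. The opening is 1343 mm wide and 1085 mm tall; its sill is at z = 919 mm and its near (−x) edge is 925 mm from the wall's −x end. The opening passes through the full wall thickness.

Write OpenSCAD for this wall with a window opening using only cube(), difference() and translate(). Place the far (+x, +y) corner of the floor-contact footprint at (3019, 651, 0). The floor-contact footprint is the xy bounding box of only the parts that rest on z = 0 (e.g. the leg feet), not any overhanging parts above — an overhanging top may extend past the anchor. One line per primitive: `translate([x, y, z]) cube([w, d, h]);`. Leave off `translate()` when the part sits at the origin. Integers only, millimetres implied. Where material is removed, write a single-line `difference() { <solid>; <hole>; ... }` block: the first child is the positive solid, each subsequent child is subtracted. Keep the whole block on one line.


difference() { translate([176, 454, 0]) cube([2843, 197, 2753]); translate([1101, 454, 919]) cube([1343, 197, 1085]); }


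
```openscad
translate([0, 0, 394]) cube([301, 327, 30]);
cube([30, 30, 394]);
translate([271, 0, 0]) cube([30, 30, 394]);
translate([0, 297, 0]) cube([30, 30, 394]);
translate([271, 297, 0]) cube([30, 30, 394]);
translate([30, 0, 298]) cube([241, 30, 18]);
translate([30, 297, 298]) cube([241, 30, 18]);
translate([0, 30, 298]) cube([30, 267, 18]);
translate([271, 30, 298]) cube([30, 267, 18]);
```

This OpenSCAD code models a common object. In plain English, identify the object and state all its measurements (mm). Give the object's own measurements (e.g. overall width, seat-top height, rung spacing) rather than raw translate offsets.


A four-legged stool. The seat is a 301×327×30 mm slab whose top surface is at z = 424 mm; four square legs, each 30×30 mm in cross-section, run from the floor (z = 0) to the underside of the seat, each flush with a corner of the seat. Four stretchers, 30 mm wide and 18 mm tall, connect adjacent legs with their undersides at z = 298 mm, each running between the inner faces of the legs it joins and aligned with the legs' outer faces on the other axis.


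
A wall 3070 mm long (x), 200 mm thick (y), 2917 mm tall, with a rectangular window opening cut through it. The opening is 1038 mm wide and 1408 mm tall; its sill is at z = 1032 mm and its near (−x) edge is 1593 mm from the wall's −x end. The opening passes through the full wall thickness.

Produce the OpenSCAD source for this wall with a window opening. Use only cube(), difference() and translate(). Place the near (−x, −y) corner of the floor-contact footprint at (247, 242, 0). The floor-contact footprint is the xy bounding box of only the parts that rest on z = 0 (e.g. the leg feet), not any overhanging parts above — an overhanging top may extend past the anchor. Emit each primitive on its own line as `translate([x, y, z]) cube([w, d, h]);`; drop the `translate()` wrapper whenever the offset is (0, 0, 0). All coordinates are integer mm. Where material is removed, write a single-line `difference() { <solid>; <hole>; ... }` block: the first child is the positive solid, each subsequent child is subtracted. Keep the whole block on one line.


difference() { translate([247, 242, 0]) cube([3070, 200, 2917]); translate([1840, 242, 1032]) cube([1038, 200, 1408]); }


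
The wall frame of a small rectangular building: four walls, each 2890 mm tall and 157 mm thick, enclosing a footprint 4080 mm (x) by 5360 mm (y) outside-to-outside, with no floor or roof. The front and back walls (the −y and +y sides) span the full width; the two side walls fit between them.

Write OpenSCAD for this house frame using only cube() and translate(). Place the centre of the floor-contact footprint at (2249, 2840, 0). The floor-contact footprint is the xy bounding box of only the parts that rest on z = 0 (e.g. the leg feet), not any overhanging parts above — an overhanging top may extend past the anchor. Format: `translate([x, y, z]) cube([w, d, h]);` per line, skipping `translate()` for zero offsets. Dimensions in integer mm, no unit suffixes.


translate([209, 160, 0]) cube([4080, 157, 2890]);
translate([209, 5363, 0]) cube([4080, 157, 2890]);
translate([209, 317, 0]) cube([157, 5046, 2890]);
translate([4132, 317, 0]) cube([157, 5046, 2890]);


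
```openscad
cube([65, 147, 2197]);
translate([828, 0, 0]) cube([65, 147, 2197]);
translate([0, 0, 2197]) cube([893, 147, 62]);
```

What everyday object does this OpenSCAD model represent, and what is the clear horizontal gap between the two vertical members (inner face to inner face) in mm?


A door frame. The clear opening width is 763 mm.

Two 2197 mm tall posts with a header on top — a door frame. The left jamb is 65 mm wide at x = 0; the right jamb starts at x = 828. The clear opening is 828 − 65 = 763 mm.


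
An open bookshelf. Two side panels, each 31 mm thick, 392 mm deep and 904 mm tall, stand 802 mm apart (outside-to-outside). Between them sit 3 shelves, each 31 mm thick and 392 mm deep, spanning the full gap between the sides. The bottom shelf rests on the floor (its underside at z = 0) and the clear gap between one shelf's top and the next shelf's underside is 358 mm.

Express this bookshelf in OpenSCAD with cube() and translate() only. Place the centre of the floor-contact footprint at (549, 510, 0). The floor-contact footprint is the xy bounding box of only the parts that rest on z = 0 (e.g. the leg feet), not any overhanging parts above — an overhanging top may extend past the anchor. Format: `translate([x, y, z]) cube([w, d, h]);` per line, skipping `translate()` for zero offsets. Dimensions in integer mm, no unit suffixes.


translate([148, 314, 0]) cube([31, 392, 904]);
translate([919, 314, 0]) cube([31, 392, 904]);
translate([179, 314, 0]) cube([740, 392, 31]);
translate([179, 314, 389]) cube([740, 392, 31]);
translate([179, 314, 778]) cube([740, 392, 31]);


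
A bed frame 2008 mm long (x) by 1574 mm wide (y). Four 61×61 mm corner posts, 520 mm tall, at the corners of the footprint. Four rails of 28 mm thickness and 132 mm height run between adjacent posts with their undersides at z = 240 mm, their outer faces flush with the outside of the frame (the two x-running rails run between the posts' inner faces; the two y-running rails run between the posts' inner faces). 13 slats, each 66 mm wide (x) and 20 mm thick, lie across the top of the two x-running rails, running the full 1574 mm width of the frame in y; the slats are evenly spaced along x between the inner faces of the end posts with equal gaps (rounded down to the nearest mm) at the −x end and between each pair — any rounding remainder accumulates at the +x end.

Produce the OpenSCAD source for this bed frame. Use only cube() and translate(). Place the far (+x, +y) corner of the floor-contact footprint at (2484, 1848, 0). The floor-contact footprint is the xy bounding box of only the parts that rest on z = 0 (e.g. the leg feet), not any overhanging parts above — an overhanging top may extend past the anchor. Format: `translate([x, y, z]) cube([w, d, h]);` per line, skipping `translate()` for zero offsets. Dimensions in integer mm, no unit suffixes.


translate([476, 274, 0]) cube([61, 61, 520]);
translate([476, 1787, 0]) cube([61, 61, 520]);
translate([2423, 274, 0]) cube([61, 61, 520]);
translate([2423, 1787, 0]) cube([61, 61, 520]);
translate([537, 274, 240]) cube([1886, 28, 132]);
translate([537, 1820, 240]) cube([1886, 28, 132]);
translate([476, 335, 240]) cube([28, 1452, 132]);
translate([2456, 335, 240]) cube([28, 1452, 132]);
translate([610, 274, 372]) cube([66, 1574, 20]);
translate([749, 274, 372]) cube([66, 1574, 20]);
translate([888, 274, 372]) cube([66, 1574, 20]);
translate([1027, 274, 372]) cube([66, 1574, 20]);
translate([1166, 274, 372]) cube([66, 1574, 20]);
translate([1305, 274, 372]) cube([66, 1574, 20]);
translate([1444, 274, 372]) cube([66, 1574, 20]);
translate([1583, 274, 372]) cube([66, 1574, 20]);
translate([1722, 274, 372]) cube([66, 1574, 20]);
translate([1861, 274, 372]) cube([66, 1574, 20]);
translate([2000, 274, 372]) cube([66, 1574, 20]);
translate([2139, 274, 372]) cube([66, 1574, 20]);
translate([2278, 274, 372]) cube([66, 1574, 20]);


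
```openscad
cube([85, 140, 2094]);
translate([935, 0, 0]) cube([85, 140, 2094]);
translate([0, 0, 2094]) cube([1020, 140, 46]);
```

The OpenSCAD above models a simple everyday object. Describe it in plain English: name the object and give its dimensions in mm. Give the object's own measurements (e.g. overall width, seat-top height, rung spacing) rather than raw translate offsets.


A door frame. The clear opening is 850 mm wide and 2094 mm high. Two 85 mm wide jambs, 140 mm deep, stand either side of the opening from the floor to the top of the opening. A 46 mm thick head sits across the top of both jambs, spanning the full outside width of the frame.


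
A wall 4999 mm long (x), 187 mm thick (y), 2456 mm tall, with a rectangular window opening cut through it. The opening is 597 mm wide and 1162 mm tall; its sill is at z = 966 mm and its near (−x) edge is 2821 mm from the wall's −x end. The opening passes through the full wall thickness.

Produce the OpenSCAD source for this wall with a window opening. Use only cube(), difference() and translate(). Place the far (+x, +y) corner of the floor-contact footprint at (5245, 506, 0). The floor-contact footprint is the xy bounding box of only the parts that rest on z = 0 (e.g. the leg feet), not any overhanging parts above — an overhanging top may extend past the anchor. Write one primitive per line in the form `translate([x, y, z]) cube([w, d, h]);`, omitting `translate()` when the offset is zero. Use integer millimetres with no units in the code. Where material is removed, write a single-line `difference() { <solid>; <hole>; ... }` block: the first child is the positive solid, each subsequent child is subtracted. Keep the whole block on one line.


difference() { translate([246, 319, 0]) cube([4999, 187, 2456]); translate([3067, 319, 966]) cube([597, 187, 1162]); }


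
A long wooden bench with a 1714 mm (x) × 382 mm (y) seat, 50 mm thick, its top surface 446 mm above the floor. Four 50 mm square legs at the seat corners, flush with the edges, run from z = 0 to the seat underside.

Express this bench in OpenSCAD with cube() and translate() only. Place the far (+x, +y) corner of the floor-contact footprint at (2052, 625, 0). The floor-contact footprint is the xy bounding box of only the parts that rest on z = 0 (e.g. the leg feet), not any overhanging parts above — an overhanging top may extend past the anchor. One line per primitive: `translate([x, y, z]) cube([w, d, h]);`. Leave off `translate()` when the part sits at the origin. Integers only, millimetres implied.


translate([338, 243, 396]) cube([1714, 382, 50]);
translate([338, 243, 0]) cube([50, 50, 396]);
translate([338, 575, 0]) cube([50, 50, 396]);
translate([2002, 243, 0]) cube([50, 50, 396]);
translate([2002, 575, 0]) cube([50, 50, 396]);


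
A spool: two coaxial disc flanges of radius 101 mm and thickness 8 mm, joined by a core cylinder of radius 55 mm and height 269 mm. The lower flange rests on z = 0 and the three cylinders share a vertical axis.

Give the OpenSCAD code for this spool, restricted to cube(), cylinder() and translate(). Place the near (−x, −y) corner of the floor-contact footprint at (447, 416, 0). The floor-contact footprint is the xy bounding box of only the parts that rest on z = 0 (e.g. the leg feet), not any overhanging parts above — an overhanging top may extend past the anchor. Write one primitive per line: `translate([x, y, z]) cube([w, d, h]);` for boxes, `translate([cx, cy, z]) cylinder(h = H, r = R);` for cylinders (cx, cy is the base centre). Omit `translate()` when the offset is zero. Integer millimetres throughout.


translate([548, 517, 0]) cylinder(h = 8, r = 101);
translate([548, 517, 8]) cylinder(h = 269, r = 55);
translate([548, 517, 277]) cylinder(h = 8, r = 101);


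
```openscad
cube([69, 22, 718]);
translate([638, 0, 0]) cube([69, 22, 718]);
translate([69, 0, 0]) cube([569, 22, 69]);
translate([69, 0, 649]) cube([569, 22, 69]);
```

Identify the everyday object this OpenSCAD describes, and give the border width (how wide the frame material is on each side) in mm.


A picture frame. The border width is 69 mm.

Four thin pieces enclosing a rectangular opening — a picture frame. The two full-height stiles are 718 mm tall; the top rail sits at z = 649 and is 69 mm tall, so the border above the opening is 718 − 649 = 69 mm, matching the stile x-width.


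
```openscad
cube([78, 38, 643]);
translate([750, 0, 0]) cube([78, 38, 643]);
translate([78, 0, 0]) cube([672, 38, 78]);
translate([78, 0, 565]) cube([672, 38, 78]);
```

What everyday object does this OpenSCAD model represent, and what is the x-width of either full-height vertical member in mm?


A picture frame. The border width is 78 mm.

Four thin pieces enclosing a rectangular opening — a picture frame. The two full-height stiles are 643 mm tall; the top rail sits at z = 565 and is 78 mm tall, so the border above the opening is 643 − 565 = 78 mm, matching the stile x-width.


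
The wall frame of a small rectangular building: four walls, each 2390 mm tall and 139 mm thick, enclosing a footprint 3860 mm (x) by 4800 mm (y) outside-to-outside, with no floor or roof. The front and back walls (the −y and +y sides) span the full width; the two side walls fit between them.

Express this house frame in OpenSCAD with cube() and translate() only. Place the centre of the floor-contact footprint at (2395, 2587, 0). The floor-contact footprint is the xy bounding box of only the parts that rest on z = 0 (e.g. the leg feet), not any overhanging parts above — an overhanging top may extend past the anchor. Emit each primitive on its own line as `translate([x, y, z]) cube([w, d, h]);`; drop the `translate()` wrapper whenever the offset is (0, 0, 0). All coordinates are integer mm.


translate([465, 187, 0]) cube([3860, 139, 2390]);
translate([465, 4848, 0]) cube([3860, 139, 2390]);
translate([465, 326, 0]) cube([139, 4522, 2390]);
translate([4186, 326, 0]) cube([139, 4522, 2390]);


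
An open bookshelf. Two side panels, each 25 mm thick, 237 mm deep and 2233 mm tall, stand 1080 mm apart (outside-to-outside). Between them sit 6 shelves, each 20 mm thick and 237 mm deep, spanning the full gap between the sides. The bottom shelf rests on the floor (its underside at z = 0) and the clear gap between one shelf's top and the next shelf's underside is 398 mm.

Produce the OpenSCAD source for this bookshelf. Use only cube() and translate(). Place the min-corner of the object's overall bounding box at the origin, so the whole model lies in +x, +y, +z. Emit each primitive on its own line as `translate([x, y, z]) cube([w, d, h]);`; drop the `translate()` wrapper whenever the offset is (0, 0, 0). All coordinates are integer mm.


cube([25, 237, 2233]);
translate([1055, 0, 0]) cube([25, 237, 2233]);
translate([25, 0, 0]) cube([1030, 237, 20]);
translate([25, 0, 418]) cube([1030, 237, 20]);
translate([25, 0, 836]) cube([1030, 237, 20]);
translate([25, 0, 1254]) cube([1030, 237, 20]);
translate([25, 0, 1672]) cube([1030, 237, 20]);
translate([25, 0, 2090]) cube([1030, 237, 20]);


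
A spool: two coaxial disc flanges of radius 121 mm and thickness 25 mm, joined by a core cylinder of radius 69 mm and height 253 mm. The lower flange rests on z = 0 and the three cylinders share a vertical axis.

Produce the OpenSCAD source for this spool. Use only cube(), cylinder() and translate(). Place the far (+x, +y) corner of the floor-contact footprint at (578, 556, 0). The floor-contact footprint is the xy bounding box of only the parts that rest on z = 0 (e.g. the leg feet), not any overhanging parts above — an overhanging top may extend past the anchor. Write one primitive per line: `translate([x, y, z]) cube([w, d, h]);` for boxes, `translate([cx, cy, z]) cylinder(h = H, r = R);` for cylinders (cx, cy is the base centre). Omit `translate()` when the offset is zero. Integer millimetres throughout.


translate([457, 435, 0]) cylinder(h = 25, r = 121);
translate([457, 435, 25]) cylinder(h = 253, r = 69);
translate([457, 435, 278]) cylinder(h = 25, r = 121);
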